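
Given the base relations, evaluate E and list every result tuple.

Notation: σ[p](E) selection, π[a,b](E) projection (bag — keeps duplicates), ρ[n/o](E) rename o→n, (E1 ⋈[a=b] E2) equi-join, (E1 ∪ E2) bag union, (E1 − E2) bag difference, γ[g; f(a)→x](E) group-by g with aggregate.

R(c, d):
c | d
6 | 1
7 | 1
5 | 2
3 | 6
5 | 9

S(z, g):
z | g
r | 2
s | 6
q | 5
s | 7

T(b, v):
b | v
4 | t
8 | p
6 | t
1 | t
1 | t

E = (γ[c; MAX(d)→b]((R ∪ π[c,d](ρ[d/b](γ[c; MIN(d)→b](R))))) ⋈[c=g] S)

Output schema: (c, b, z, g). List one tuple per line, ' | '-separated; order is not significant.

Per-node cardinality:
  R → 5
  R → 5
  γ[c; MIN(d)→b](R) → 4
  ρ[d/b](γ[c; MIN(d)→b](R)) → 4
  π[c,d](ρ[d/b](γ[c; MIN(d)→b](R))) → 4
  (R ∪ π[c,d](ρ[d/b](γ[c; MIN(d)→b](R)))) → 9
  γ[c; MAX(d)→b]((R ∪ π[c,d](ρ[d/b](γ[c; MIN(d)→b](R))))) → 4
  S → 4
  (γ[c; MAX(d)→b]((R ∪ π[c,d](ρ[d/b](γ[c; MIN(d)→b](R))))) ⋈[c=g] S) → 3

== RESULT ==
c | b | z | g
5 | 9 | q | 5
6 | 1 | s | 6
7 | 1 | s | 7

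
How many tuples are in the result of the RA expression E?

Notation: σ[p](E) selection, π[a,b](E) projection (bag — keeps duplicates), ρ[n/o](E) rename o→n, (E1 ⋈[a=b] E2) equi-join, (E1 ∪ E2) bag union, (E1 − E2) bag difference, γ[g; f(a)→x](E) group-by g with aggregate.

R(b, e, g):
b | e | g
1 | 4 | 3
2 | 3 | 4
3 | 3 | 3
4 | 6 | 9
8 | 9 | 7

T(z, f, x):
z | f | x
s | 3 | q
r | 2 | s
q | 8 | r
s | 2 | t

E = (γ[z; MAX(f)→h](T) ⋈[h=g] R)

Row counts bottom-up:
  T → 4
  γ[z; MAX(f)→h](T) → 3
  R → 5
  (γ[z; MAX(f)→h](T) ⋈[h=g] R) → 2

|E| = 2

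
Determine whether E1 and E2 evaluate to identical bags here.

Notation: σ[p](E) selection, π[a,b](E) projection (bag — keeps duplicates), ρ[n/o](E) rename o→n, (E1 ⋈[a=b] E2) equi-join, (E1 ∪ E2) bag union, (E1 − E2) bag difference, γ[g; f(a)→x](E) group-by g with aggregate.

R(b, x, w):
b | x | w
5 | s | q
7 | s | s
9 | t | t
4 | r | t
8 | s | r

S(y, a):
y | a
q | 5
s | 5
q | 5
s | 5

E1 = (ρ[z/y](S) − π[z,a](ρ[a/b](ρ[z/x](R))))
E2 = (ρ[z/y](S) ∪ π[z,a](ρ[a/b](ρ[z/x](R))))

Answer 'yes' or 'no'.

E1 per-node cardinality:
  S → 4
  ρ[z/y](S) → 4
  R → 5
  ρ[z/x](R) → 5
  ρ[a/b](ρ[z/x](R)) → 5
  π[z,a](ρ[a/b](ρ[z/x](R))) → 5
  (ρ[z/y](S) − π[z,a](ρ[a/b](ρ[z/x](R)))) → 3
E2 per-node cardinality:
  S → 4
  ρ[z/y](S) → 4
  R → 5
  ρ[z/x](R) → 5
  ρ[a/b](ρ[z/x](R)) → 5
  π[z,a](ρ[a/b](ρ[z/x](R))) → 5
  (ρ[z/y](S) ∪ π[z,a](ρ[a/b](ρ[z/x](R)))) → 9

E1 result:
z | a
q | 5
q | 5
s | 5
E2 result:
z | a
q | 5
q | 5
r | 4
s | 5
s | 5
s | 5
s | 7
s | 8
t | 9
Witness: ('s', 5) appears 1× in E1 but 3× in E2.

no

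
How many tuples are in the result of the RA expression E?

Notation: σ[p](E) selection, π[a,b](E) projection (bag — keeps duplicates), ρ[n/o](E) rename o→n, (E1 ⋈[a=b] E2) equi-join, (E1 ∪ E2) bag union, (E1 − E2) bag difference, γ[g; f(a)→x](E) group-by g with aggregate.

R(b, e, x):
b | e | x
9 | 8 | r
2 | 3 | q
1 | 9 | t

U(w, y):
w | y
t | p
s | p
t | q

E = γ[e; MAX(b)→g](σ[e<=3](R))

Per-node cardinality:
  R → 3
  σ[e<=3](R) → 1
  γ[e; MAX(b)→g](σ[e<=3](R)) → 1

|E| = 1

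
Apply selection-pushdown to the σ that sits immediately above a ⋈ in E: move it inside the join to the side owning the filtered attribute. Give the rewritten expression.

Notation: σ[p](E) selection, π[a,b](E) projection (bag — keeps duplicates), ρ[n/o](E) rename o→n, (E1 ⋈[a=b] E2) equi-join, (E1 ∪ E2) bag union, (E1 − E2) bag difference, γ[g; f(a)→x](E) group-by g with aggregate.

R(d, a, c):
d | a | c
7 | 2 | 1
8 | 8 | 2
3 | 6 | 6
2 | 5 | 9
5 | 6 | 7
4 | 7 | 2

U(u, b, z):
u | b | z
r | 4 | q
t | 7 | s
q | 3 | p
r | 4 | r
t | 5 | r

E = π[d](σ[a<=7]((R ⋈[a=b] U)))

σ filters on a, owned by the left side.
E' = π[d]((σ[a<=7](R) ⋈[a=b] U))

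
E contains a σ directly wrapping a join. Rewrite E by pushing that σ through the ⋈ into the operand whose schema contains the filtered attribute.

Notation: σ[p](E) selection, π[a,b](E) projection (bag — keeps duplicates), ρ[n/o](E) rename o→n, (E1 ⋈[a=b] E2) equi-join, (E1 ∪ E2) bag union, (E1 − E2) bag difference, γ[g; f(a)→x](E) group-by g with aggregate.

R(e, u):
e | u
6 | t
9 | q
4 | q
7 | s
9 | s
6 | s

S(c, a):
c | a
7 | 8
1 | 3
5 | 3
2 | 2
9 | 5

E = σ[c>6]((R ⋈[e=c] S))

σ filters on c, owned by the right side.
E' = (R ⋈[e=c] σ[c>6](S))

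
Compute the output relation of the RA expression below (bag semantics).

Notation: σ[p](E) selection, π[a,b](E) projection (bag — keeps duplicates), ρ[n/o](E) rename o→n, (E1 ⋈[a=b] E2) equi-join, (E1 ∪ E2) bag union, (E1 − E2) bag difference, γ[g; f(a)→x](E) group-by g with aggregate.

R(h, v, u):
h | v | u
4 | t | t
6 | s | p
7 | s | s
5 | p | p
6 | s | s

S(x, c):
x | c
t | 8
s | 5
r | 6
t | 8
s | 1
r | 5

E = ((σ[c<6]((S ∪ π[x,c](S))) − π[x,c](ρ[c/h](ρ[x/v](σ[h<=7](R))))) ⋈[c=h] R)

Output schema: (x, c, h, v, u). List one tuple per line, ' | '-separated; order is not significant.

Stepwise |·|:
  S → 6
  S → 6
  π[x,c](S) → 6
  (S ∪ π[x,c](S)) → 12
  σ[c<6]((S ∪ π[x,c](S))) → 6
  R → 5
  σ[h<=7](R) → 5
  ρ[x/v](σ[h<=7](R)) → 5
  ρ[c/h](ρ[x/v](σ[h<=7](R))) → 5
  π[x,c](ρ[c/h](ρ[x/v](σ[h<=7](R)))) → 5
  (σ[c<6]((S ∪ π[x,c](S))) − π[x,c](ρ[c/h](ρ[x/v](σ[h<=7](R))))) → 6
  R → 5
  ((σ[c<6]((S ∪ π[x,c](S))) − π[x,c](ρ[c/h](ρ[x/v](σ[h<=7](R))))) ⋈[c=h] R) → 4

== RESULT ==
x | c | h | v | u
r | 5 | 5 | p | p
r | 5 | 5 | p | p
s | 5 | 5 | p | p
s | 5 | 5 | p | p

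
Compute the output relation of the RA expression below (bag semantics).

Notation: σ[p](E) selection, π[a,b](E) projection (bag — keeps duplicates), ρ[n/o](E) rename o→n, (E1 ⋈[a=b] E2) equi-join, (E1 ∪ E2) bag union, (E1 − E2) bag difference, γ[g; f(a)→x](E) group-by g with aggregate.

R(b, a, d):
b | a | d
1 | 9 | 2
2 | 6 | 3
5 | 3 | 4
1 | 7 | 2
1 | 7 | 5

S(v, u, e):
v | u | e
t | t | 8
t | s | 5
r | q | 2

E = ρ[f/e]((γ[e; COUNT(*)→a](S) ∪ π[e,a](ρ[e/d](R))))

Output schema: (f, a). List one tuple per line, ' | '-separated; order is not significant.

Per-node cardinality:
  S → 3
  γ[e; COUNT(*)→a](S) → 3
  R → 5
  ρ[e/d](R) → 5
  π[e,a](ρ[e/d](R)) → 5
  (γ[e; COUNT(*)→a](S) ∪ π[e,a](ρ[e/d](R))) → 8
  ρ[f/e]((γ[e; COUNT(*)→a](S) ∪ π[e,a](ρ[e/d](R)))) → 8

== RESULT ==
f | a
2 | 1
2 | 7
2 | 9
3 | 6
4 | 3
5 | 1
5 | 7
8 | 1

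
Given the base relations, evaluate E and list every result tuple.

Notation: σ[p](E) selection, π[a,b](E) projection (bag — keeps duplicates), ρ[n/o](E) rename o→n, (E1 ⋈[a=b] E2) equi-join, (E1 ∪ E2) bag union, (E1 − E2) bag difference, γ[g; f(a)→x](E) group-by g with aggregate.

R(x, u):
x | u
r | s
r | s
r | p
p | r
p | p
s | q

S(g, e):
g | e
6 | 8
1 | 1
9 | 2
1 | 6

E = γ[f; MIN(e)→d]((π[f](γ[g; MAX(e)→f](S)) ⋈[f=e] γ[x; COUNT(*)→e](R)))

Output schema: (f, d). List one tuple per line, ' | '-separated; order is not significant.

Per-node cardinality:
  S → 4
  γ[g; MAX(e)→f](S) → 3
  π[f](γ[g; MAX(e)→f](S)) → 3
  R → 6
  γ[x; COUNT(*)→e](R) → 3
  (π[f](γ[g; MAX(e)→f](S)) ⋈[f=e] γ[x; COUNT(*)→e](R)) → 1
  γ[f; MIN(e)→d]((π[f](γ[g; MAX(e)→f](S)) ⋈[f=e] γ[x; COUNT(*)→e](R))) → 1

== RESULT ==
f | d
2 | 2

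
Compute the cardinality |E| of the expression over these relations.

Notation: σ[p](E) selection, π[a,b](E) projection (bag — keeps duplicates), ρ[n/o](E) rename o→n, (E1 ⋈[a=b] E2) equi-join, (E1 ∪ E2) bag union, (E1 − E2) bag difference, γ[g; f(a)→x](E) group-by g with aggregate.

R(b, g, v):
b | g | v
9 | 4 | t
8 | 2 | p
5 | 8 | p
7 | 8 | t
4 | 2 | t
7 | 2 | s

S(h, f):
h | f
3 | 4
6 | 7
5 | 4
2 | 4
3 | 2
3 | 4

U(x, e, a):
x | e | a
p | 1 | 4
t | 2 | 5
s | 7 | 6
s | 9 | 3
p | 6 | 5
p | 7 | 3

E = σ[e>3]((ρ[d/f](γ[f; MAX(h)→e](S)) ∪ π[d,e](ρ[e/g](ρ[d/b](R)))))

Stepwise |·|:
  S → 6
  γ[f; MAX(h)→e](S) → 3
  ρ[d/f](γ[f; MAX(h)→e](S)) → 3
  R → 6
  ρ[d/b](R) → 6
  ρ[e/g](ρ[d/b](R)) → 6
  π[d,e](ρ[e/g](ρ[d/b](R))) → 6
  (ρ[d/f](γ[f; MAX(h)→e](S)) ∪ π[d,e](ρ[e/g](ρ[d/b](R)))) → 9
  σ[e>3]((ρ[d/f](γ[f; MAX(h)→e](S)) ∪ π[d,e](ρ[e/g](ρ[d/b](R))))) → 5

|E| = 5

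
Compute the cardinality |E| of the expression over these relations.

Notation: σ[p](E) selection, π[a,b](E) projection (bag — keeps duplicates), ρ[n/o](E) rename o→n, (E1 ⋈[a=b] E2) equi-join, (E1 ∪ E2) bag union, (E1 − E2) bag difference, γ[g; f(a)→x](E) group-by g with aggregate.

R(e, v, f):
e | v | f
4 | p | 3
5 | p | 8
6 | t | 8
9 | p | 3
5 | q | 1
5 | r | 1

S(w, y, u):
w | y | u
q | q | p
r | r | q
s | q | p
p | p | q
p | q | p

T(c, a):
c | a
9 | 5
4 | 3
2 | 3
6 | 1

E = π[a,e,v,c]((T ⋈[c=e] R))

Per-node cardinality:
  T → 4
  R → 6
  (T ⋈[c=e] R) → 3
  π[a,e,v,c]((T ⋈[c=e] R)) → 3

|E| = 3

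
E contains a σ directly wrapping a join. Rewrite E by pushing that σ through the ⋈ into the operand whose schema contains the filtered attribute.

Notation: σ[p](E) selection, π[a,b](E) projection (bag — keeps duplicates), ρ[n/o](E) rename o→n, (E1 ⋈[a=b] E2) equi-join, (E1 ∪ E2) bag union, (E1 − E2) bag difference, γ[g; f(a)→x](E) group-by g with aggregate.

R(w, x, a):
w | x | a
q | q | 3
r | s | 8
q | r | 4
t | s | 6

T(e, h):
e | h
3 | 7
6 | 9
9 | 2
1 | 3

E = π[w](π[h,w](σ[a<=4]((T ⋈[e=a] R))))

σ filters on a, owned by the right side.
E' = π[w](π[h,w]((T ⋈[e=a] σ[a<=4](R))))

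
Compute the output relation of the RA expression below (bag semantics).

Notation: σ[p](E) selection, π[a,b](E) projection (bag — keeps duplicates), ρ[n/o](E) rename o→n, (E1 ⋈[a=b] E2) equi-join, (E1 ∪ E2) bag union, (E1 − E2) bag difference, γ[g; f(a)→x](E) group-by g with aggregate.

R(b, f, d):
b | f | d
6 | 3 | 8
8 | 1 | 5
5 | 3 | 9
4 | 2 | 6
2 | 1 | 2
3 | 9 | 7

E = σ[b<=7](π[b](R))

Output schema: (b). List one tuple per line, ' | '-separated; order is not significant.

Stepwise |·|:
  R → 6
  π[b](R) → 6
  σ[b<=7](π[b](R)) → 5

== RESULT ==
b
2
3
4
5
6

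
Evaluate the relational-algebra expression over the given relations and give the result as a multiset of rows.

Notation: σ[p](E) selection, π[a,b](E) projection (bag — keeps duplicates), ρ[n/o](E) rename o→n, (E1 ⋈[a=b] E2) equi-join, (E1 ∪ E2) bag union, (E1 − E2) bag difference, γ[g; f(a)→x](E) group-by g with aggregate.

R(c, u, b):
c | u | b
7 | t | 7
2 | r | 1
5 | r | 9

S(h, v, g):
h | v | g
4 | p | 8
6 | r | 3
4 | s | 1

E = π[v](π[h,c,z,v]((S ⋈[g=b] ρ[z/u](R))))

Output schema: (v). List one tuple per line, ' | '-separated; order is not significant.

Subexpression sizes:
  S → 3
  R → 3
  ρ[z/u](R) → 3
  (S ⋈[g=b] ρ[z/u](R)) → 1
  π[h,c,z,v]((S ⋈[g=b] ρ[z/u](R))) → 1
  π[v](π[h,c,z,v]((S ⋈[g=b] ρ[z/u](R)))) → 1

== RESULT ==
v
s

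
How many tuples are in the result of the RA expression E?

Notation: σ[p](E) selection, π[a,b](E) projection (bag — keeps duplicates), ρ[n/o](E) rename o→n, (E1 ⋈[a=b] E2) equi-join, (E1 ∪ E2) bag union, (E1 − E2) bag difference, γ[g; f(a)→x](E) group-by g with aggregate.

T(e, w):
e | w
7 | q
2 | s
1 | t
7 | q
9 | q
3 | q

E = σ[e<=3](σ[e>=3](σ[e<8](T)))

Subexpression sizes:
  T → 6
  σ[e<8](T) → 5
  σ[e>=3](σ[e<8](T)) → 3
  σ[e<=3](σ[e>=3](σ[e<8](T))) → 1

|E| = 1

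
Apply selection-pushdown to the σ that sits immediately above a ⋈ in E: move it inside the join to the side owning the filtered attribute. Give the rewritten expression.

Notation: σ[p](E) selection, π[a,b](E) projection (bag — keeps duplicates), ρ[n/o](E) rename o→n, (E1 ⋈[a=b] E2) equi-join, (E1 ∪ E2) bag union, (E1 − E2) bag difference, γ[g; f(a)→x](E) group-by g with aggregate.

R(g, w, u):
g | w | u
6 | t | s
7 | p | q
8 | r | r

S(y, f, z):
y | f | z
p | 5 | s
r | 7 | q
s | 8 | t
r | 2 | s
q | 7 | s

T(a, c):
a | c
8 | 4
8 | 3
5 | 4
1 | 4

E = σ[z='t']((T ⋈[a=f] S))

σ filters on z, owned by the right side.
E' = (T ⋈[a=f] σ[z='t'](S))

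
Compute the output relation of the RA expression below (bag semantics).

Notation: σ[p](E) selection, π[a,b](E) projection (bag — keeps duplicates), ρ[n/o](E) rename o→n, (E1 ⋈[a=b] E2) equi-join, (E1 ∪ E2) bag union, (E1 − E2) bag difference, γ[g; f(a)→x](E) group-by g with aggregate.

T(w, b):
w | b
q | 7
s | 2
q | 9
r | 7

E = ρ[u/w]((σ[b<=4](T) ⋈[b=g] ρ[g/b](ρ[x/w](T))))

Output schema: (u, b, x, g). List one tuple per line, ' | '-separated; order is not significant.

Row counts bottom-up:
  T → 4
  σ[b<=4](T) → 1
  T → 4
  ρ[x/w](T) → 4
  ρ[g/b](ρ[x/w](T)) → 4
  (σ[b<=4](T) ⋈[b=g] ρ[g/b](ρ[x/w](T))) → 1
  ρ[u/w]((σ[b<=4](T) ⋈[b=g] ρ[g/b](ρ[x/w](T)))) → 1

== RESULT ==
u | b | x | g
s | 2 | s | 2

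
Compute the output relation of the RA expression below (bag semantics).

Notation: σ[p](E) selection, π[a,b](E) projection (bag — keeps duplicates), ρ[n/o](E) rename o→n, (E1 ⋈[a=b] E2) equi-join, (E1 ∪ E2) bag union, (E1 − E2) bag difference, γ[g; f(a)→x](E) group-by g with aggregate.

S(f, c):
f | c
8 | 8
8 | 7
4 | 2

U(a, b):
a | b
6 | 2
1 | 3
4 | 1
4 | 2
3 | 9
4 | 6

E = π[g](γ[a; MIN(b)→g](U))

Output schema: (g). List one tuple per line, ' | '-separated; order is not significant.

Stepwise |·|:
  U → 6
  γ[a; MIN(b)→g](U) → 4
  π[g](γ[a; MIN(b)→g](U)) → 4

== RESULT ==
g
1
2
3
9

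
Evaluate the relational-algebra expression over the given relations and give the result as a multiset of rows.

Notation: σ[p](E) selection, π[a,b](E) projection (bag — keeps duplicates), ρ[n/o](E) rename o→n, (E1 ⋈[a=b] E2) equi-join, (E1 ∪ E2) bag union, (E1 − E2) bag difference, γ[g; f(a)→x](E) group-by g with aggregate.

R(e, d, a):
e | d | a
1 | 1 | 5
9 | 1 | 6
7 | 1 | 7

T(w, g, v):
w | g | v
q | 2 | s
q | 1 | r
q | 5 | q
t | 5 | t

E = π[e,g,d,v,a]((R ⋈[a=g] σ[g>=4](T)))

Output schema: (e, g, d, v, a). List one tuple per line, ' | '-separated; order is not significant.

Row counts bottom-up:
  R → 3
  T → 4
  σ[g>=4](T) → 2
  (R ⋈[a=g] σ[g>=4](T)) → 2
  π[e,g,d,v,a]((R ⋈[a=g] σ[g>=4](T))) → 2

== RESULT ==
e | g | d | v | a
1 | 5 | 1 | q | 5
1 | 5 | 1 | t | 5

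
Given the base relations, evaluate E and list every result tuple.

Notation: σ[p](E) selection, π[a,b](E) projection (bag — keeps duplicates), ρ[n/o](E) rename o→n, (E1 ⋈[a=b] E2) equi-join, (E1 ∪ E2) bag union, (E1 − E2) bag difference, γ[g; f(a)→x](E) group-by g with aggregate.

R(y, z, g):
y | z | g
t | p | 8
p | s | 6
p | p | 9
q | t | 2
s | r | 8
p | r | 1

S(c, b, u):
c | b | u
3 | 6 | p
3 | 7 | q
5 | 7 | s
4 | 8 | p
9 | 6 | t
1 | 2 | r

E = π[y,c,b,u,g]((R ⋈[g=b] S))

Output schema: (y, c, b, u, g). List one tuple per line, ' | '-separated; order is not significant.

Per-node cardinality:
  R → 6
  S → 6
  (R ⋈[g=b] S) → 5
  π[y,c,b,u,g]((R ⋈[g=b] S)) → 5

== RESULT ==
y | c | b | u | g
p | 3 | 6 | p | 6
p | 9 | 6 | t | 6
q | 1 | 2 | r | 2
s | 4 | 8 | p | 8
t | 4 | 8 | p | 8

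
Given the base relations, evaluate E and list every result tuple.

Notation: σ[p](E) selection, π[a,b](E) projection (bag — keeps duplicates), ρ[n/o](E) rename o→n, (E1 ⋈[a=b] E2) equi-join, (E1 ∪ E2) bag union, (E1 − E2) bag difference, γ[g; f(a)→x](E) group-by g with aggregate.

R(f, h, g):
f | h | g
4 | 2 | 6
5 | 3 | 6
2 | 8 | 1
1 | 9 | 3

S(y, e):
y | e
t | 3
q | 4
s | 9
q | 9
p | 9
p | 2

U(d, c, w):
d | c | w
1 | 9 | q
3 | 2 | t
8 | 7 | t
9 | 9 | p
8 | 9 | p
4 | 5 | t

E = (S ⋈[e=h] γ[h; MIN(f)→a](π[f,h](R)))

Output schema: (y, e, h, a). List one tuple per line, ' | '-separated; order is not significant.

Row counts bottom-up:
  S → 6
  R → 4
  π[f,h](R) → 4
  γ[h; MIN(f)→a](π[f,h](R)) → 4
  (S ⋈[e=h] γ[h; MIN(f)→a](π[f,h](R))) → 5

== RESULT ==
y | e | h | a
p | 2 | 2 | 4
p | 9 | 9 | 1
q | 9 | 9 | 1
s | 9 | 9 | 1
t | 3 | 3 | 5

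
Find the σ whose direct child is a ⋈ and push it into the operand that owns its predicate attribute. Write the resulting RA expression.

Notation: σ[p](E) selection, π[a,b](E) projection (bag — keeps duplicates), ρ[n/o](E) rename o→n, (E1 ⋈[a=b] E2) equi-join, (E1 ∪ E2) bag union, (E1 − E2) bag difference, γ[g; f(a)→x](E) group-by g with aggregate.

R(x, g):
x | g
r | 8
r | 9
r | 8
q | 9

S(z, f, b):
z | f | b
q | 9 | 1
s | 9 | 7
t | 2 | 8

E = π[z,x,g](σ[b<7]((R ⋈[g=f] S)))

σ filters on b, owned by the right side.
E' = π[z,x,g]((R ⋈[g=f] σ[b<7](S)))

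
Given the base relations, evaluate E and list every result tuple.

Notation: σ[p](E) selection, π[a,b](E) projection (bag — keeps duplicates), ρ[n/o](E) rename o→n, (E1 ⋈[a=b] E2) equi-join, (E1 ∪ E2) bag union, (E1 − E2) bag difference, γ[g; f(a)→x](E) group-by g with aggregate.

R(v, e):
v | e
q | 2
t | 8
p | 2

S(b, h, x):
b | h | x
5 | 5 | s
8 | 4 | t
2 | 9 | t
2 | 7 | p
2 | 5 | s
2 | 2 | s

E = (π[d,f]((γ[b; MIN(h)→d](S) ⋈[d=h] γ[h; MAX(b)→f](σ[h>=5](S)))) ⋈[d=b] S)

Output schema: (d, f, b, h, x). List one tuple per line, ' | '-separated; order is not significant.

Subexpression sizes:
  S → 6
  γ[b; MIN(h)→d](S) → 3
  S → 6
  σ[h>=5](S) → 4
  γ[h; MAX(b)→f](σ[h>=5](S)) → 3
  (γ[b; MIN(h)→d](S) ⋈[d=h] γ[h; MAX(b)→f](σ[h>=5](S))) → 1
  π[d,f]((γ[b; MIN(h)→d](S) ⋈[d=h] γ[h; MAX(b)→f](σ[h>=5](S)))) → 1
  S → 6
  (π[d,f]((γ[b; MIN(h)→d](S) ⋈[d=h] γ[h; MAX(b)→f](σ[h>=5](S)))) ⋈[d=b] S) → 1

== RESULT ==
d | f | b | h | x
5 | 5 | 5 | 5 | s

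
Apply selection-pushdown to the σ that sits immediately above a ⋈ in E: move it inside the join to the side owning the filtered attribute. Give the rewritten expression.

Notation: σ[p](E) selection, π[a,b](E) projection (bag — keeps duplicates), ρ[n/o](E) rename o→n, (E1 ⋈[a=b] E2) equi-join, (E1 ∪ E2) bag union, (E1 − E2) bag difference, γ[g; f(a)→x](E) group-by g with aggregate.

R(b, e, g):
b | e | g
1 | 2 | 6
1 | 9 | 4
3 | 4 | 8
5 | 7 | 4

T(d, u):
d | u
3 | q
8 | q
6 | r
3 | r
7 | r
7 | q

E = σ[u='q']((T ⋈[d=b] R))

σ filters on u, owned by the left side.
E' = (σ[u='q'](T) ⋈[d=b] R)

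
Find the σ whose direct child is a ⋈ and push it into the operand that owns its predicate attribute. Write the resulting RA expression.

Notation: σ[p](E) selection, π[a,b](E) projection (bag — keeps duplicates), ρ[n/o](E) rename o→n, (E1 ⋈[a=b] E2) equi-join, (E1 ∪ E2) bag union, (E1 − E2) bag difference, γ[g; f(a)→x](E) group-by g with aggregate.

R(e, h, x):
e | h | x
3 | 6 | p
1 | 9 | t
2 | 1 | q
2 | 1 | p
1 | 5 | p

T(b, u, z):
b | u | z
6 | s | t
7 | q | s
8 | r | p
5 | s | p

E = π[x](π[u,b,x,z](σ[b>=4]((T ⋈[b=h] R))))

σ filters on b, owned by the left side.
E' = π[x](π[u,b,x,z]((σ[b>=4](T) ⋈[b=h] R)))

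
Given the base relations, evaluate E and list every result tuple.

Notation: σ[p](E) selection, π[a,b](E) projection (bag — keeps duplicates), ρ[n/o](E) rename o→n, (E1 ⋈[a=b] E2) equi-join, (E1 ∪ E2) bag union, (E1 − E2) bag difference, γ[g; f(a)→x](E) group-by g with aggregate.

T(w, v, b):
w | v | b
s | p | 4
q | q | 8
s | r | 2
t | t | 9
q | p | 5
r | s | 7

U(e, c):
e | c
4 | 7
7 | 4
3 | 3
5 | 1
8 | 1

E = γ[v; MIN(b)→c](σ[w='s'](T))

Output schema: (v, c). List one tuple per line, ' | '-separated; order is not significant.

Subexpression sizes:
  T → 6
  σ[w='s'](T) → 2
  γ[v; MIN(b)→c](σ[w='s'](T)) → 2

== RESULT ==
v | c
p | 4
r | 2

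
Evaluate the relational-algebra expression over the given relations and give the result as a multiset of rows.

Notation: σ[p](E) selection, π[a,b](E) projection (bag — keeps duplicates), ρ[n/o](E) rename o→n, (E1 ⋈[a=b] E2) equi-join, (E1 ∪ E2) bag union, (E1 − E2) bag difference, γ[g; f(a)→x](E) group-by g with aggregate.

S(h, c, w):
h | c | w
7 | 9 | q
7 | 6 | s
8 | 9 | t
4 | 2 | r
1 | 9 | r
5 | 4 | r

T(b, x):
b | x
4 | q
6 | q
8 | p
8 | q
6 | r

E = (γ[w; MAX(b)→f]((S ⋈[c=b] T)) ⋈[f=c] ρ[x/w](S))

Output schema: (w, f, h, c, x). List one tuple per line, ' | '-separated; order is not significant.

Stepwise |·|:
  S → 6
  T → 5
  (S ⋈[c=b] T) → 3
  γ[w; MAX(b)→f]((S ⋈[c=b] T)) → 2
  S → 6
  ρ[x/w](S) → 6
  (γ[w; MAX(b)→f]((S ⋈[c=b] T)) ⋈[f=c] ρ[x/w](S)) → 2

== RESULT ==
w | f | h | c | x
r | 4 | 5 | 4 | r
s | 6 | 7 | 6 | s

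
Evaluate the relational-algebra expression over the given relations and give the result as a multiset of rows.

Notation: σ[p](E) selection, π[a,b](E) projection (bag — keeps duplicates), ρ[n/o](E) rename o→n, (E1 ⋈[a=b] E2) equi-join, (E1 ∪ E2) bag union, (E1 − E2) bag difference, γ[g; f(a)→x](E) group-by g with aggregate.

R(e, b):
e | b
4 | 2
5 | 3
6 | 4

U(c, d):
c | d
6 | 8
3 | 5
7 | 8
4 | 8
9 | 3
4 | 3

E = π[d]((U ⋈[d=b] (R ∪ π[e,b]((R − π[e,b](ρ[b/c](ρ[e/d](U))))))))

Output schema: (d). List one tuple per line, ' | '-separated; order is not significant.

Subexpression sizes:
  U → 6
  R → 3
  R → 3
  U → 6
  ρ[e/d](U) → 6
  ρ[b/c](ρ[e/d](U)) → 6
  π[e,b](ρ[b/c](ρ[e/d](U))) → 6
  (R − π[e,b](ρ[b/c](ρ[e/d](U)))) → 2
  π[e,b]((R − π[e,b](ρ[b/c](ρ[e/d](U))))) → 2
  (R ∪ π[e,b]((R − π[e,b](ρ[b/c](ρ[e/d](U)))))) → 5
  (U ⋈[d=b] (R ∪ π[e,b]((R − π[e,b](ρ[b/c](ρ[e/d](U))))))) → 2
  π[d]((U ⋈[d=b] (R ∪ π[e,b]((R − π[e,b](ρ[b/c](ρ[e/d](U)))))))) → 2

== RESULT ==
d
3
3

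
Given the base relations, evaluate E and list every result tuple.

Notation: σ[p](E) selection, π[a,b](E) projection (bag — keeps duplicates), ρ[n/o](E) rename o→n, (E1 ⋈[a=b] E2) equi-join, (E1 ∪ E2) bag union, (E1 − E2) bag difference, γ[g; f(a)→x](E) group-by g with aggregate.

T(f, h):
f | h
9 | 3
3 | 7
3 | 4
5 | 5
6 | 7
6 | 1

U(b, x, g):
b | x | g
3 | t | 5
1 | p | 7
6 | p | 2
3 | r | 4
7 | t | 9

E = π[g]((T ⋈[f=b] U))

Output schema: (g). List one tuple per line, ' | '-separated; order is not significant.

Per-node cardinality:
  T → 6
  U → 5
  (T ⋈[f=b] U) → 6
  π[g]((T ⋈[f=b] U)) → 6

== RESULT ==
g
2
2
4
4
5
5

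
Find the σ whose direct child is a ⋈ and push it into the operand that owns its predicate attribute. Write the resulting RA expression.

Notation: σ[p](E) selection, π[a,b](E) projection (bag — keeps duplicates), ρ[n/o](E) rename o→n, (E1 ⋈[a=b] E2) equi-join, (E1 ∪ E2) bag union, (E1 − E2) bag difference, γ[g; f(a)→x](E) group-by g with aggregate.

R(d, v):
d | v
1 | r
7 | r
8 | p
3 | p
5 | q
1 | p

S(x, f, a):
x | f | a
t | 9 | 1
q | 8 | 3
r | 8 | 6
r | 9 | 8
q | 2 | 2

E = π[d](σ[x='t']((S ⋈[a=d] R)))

σ filters on x, owned by the left side.
E' = π[d]((σ[x='t'](S) ⋈[a=d] R))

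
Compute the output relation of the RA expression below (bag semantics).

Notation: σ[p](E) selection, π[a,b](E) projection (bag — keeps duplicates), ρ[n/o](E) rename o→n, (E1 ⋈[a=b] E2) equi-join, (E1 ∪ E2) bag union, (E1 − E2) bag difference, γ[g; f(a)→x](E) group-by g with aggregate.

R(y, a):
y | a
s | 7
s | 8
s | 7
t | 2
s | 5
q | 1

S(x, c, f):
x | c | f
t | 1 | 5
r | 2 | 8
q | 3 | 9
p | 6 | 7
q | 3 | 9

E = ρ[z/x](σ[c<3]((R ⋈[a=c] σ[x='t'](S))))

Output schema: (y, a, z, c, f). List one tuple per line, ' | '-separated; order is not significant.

Per-node cardinality:
  R → 6
  S → 5
  σ[x='t'](S) → 1
  (R ⋈[a=c] σ[x='t'](S)) → 1
  σ[c<3]((R ⋈[a=c] σ[x='t'](S))) → 1
  ρ[z/x](σ[c<3]((R ⋈[a=c] σ[x='t'](S)))) → 1

== RESULT ==
y | a | z | c | f
q | 1 | t | 1 | 5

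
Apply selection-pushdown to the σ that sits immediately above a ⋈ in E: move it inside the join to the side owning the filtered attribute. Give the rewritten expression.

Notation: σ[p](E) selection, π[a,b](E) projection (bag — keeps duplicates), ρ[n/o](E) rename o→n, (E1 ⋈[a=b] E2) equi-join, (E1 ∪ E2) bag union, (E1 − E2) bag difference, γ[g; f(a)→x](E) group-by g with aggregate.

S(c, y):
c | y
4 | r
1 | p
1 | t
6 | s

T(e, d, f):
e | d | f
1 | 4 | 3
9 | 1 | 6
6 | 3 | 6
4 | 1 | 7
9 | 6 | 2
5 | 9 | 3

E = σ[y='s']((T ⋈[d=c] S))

σ filters on y, owned by the right side.
E' = (T ⋈[d=c] σ[y='s'](S))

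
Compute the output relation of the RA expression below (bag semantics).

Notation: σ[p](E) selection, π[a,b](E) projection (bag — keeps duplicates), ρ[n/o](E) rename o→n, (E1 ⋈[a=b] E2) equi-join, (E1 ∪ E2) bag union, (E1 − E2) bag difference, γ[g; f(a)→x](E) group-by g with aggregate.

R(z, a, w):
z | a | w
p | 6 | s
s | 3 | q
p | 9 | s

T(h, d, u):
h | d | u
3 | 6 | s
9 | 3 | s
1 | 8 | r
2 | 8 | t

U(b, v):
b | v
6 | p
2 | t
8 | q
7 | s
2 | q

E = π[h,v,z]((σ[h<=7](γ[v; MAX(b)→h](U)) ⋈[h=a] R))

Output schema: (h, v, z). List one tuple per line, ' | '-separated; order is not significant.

Subexpression sizes:
  U → 5
  γ[v; MAX(b)→h](U) → 4
  σ[h<=7](γ[v; MAX(b)→h](U)) → 3
  R → 3
  (σ[h<=7](γ[v; MAX(b)→h](U)) ⋈[h=a] R) → 1
  π[h,v,z]((σ[h<=7](γ[v; MAX(b)→h](U)) ⋈[h=a] R)) → 1

== RESULT ==
h | v | z
6 | p | p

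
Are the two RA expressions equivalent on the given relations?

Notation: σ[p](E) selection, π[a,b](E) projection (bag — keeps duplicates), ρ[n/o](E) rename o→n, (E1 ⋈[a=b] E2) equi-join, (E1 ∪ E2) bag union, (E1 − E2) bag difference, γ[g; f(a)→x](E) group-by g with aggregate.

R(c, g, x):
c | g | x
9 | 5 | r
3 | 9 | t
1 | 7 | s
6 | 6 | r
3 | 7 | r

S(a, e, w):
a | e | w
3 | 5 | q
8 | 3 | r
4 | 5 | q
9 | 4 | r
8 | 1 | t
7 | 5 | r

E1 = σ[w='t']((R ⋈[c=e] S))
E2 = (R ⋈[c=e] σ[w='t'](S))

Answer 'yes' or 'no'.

E1 row counts bottom-up:
  R → 5
  S → 6
  (R ⋈[c=e] S) → 3
  σ[w='t']((R ⋈[c=e] S)) → 1
E2 row counts bottom-up:
  R → 5
  S → 6
  σ[w='t'](S) → 1
  (R ⋈[c=e] σ[w='t'](S)) → 1

E1 and E2 produce the same multiset:
c | g | x | a | e | w
1 | 7 | s | 8 | 1 | t

yes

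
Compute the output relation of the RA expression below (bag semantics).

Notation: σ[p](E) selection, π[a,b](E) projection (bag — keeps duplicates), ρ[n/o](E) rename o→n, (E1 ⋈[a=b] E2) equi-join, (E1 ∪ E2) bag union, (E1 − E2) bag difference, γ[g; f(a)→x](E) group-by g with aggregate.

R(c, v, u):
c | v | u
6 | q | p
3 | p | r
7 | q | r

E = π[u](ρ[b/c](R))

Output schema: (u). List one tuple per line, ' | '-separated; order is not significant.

Stepwise |·|:
  R → 3
  ρ[b/c](R) → 3
  π[u](ρ[b/c](R)) → 3

== RESULT ==
u
p
r
r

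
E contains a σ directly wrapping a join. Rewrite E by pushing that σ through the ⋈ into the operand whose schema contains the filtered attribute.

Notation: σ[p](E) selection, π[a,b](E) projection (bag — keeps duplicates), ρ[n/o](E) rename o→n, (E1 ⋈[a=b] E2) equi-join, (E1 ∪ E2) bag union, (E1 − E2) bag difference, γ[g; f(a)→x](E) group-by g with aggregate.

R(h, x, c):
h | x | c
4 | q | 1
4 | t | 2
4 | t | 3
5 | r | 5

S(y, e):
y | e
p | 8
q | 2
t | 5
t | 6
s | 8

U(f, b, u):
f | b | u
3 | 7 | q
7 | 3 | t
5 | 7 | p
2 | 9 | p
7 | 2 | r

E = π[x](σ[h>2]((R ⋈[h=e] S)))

σ filters on h, owned by the left side.
E' = π[x]((σ[h>2](R) ⋈[h=e] S))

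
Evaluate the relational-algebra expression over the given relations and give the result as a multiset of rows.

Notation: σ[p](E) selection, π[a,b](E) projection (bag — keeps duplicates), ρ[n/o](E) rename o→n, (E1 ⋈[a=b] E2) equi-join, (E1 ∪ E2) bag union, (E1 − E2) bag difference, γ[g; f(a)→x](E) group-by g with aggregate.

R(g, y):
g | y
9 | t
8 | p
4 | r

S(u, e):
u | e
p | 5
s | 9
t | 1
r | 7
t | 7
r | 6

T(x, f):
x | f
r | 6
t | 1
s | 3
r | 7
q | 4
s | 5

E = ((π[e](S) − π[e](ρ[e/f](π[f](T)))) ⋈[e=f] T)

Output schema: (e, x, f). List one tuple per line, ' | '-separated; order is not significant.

Subexpression sizes:
  S → 6
  π[e](S) → 6
  T → 6
  π[f](T) → 6
  ρ[e/f](π[f](T)) → 6
  π[e](ρ[e/f](π[f](T))) → 6
  (π[e](S) − π[e](ρ[e/f](π[f](T)))) → 2
  T → 6
  ((π[e](S) − π[e](ρ[e/f](π[f](T)))) ⋈[e=f] T) → 1

== RESULT ==
e | x | f
7 | r | 7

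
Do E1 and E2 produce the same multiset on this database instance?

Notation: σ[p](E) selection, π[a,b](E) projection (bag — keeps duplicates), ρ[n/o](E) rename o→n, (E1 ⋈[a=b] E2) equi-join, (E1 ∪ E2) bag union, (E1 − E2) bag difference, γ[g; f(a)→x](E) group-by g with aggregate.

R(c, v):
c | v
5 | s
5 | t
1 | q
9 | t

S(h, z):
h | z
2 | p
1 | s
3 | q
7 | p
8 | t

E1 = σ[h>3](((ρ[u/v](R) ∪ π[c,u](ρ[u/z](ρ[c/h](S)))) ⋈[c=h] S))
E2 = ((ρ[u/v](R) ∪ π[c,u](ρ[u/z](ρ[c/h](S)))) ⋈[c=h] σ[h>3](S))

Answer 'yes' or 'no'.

E1 subexpression sizes:
  R → 4
  ρ[u/v](R) → 4
  S → 5
  ρ[c/h](S) → 5
  ρ[u/z](ρ[c/h](S)) → 5
  π[c,u](ρ[u/z](ρ[c/h](S))) → 5
  (ρ[u/v](R) ∪ π[c,u](ρ[u/z](ρ[c/h](S)))) → 9
  S → 5
  ((ρ[u/v](R) ∪ π[c,u](ρ[u/z](ρ[c/h](S)))) ⋈[c=h] S) → 6
  σ[h>3](((ρ[u/v](R) ∪ π[c,u](ρ[u/z](ρ[c/h](S)))) ⋈[c=h] S)) → 2
E2 subexpression sizes:
  R → 4
  ρ[u/v](R) → 4
  S → 5
  ρ[c/h](S) → 5
  ρ[u/z](ρ[c/h](S)) → 5
  π[c,u](ρ[u/z](ρ[c/h](S))) → 5
  (ρ[u/v](R) ∪ π[c,u](ρ[u/z](ρ[c/h](S)))) → 9
  S → 5
  σ[h>3](S) → 2
  ((ρ[u/v](R) ∪ π[c,u](ρ[u/z](ρ[c/h](S)))) ⋈[c=h] σ[h>3](S)) → 2

E1 and E2 produce the same multiset:
c | u | h | z
7 | p | 7 | p
8 | t | 8 | t

yes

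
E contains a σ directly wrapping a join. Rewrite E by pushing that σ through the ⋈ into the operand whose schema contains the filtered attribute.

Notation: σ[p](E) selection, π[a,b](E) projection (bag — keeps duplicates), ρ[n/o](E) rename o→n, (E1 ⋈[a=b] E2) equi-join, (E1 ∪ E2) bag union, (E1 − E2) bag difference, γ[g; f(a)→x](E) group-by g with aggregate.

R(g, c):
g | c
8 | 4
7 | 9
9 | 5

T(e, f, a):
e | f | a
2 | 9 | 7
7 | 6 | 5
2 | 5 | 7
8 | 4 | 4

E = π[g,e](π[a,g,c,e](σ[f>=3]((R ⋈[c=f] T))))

σ filters on f, owned by the right side.
E' = π[g,e](π[a,g,c,e]((R ⋈[c=f] σ[f>=3](T))))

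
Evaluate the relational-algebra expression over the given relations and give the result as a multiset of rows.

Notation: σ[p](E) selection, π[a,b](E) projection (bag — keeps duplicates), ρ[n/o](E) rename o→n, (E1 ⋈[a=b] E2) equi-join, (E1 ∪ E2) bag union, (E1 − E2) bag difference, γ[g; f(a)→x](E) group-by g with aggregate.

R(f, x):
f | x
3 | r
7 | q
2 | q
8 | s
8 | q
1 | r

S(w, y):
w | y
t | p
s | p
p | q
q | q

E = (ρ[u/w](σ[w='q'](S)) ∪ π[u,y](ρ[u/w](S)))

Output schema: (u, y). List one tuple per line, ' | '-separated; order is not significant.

Subexpression sizes:
  S → 4
  σ[w='q'](S) → 1
  ρ[u/w](σ[w='q'](S)) → 1
  S → 4
  ρ[u/w](S) → 4
  π[u,y](ρ[u/w](S)) → 4
  (ρ[u/w](σ[w='q'](S)) ∪ π[u,y](ρ[u/w](S))) → 5

== RESULT ==
u | y
p | q
q | q
q | q
s | p
t | p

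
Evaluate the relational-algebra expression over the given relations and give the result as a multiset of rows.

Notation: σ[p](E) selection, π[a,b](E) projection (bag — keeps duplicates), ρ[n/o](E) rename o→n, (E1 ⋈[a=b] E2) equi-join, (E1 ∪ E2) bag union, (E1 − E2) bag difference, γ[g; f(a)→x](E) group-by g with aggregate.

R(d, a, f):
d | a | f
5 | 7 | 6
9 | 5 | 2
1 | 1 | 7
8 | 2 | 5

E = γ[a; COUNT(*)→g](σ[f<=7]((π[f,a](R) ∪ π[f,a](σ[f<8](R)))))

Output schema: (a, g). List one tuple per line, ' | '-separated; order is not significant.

Row counts bottom-up:
  R → 4
  π[f,a](R) → 4
  R → 4
  σ[f<8](R) → 4
  π[f,a](σ[f<8](R)) → 4
  (π[f,a](R) ∪ π[f,a](σ[f<8](R))) → 8
  σ[f<=7]((π[f,a](R) ∪ π[f,a](σ[f<8](R)))) → 8
  γ[a; COUNT(*)→g](σ[f<=7]((π[f,a](R) ∪ π[f,a](σ[f<8](R))))) → 4

== RESULT ==
a | g
1 | 2
2 | 2
5 | 2
7 | 2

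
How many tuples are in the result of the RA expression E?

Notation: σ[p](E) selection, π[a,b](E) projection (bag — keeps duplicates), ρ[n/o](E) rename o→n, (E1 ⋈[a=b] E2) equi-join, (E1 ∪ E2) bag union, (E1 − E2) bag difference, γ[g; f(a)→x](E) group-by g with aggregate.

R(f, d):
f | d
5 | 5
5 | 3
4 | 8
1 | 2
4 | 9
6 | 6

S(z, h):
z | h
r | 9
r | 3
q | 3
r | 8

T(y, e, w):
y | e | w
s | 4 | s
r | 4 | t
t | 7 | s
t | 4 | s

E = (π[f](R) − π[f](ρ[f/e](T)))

Per-node cardinality:
  R → 6
  π[f](R) → 6
  T → 4
  ρ[f/e](T) → 4
  π[f](ρ[f/e](T)) → 4
  (π[f](R) − π[f](ρ[f/e](T))) → 4

|E| = 4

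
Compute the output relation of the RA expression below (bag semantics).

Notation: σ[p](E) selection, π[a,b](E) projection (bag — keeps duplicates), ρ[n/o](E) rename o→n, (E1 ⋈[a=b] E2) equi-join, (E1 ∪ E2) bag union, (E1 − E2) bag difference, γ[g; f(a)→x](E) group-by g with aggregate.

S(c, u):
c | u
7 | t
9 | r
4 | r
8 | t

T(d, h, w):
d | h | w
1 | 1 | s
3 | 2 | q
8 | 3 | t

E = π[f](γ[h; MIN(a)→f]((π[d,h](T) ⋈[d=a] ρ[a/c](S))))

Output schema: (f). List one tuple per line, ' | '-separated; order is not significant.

Subexpression sizes:
  T → 3
  π[d,h](T) → 3
  S → 4
  ρ[a/c](S) → 4
  (π[d,h](T) ⋈[d=a] ρ[a/c](S)) → 1
  γ[h; MIN(a)→f]((π[d,h](T) ⋈[d=a] ρ[a/c](S))) → 1
  π[f](γ[h; MIN(a)→f]((π[d,h](T) ⋈[d=a] ρ[a/c](S)))) → 1

== RESULT ==
f
8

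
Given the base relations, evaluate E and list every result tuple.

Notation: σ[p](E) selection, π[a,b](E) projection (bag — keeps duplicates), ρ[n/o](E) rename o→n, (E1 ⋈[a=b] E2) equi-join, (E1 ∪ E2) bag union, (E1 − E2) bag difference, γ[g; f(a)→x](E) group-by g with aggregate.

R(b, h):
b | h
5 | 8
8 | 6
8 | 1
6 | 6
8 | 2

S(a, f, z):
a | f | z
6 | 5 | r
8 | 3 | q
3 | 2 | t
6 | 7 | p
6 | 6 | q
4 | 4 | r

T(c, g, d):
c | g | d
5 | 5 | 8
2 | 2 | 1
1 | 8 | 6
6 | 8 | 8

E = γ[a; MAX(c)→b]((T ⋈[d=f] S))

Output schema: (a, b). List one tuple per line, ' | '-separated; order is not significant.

Per-node cardinality:
  T → 4
  S → 6
  (T ⋈[d=f] S) → 1
  γ[a; MAX(c)→b]((T ⋈[d=f] S)) → 1

== RESULT ==
a | b
6 | 1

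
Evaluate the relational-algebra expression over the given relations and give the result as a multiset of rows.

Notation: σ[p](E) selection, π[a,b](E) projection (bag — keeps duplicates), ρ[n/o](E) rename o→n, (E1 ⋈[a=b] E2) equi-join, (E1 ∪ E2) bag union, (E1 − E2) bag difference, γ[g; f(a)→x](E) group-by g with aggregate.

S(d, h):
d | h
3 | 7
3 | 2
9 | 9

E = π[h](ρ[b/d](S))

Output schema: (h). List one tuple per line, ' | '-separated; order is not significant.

Stepwise |·|:
  S → 3
  ρ[b/d](S) → 3
  π[h](ρ[b/d](S)) → 3

== RESULT ==
h
2
7
9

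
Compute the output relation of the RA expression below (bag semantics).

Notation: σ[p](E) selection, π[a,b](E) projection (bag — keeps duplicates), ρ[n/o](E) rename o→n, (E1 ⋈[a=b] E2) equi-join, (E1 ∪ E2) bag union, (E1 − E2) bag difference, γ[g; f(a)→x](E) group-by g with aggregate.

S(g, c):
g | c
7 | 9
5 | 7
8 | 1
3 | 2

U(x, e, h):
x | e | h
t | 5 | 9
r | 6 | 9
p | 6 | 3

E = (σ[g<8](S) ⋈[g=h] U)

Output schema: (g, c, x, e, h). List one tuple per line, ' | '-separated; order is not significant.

Row counts bottom-up:
  S → 4
  σ[g<8](S) → 3
  U → 3
  (σ[g<8](S) ⋈[g=h] U) → 1

== RESULT ==
g | c | x | e | h
3 | 2 | p | 6 | 3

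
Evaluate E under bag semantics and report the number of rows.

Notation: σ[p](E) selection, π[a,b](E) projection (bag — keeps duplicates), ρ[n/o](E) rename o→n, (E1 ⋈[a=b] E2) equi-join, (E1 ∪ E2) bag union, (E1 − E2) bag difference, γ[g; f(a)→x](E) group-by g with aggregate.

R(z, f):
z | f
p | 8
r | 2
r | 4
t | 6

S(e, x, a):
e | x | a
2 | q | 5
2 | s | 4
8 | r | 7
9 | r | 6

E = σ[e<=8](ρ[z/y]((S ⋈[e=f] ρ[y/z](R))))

Stepwise |·|:
  S → 4
  R → 4
  ρ[y/z](R) → 4
  (S ⋈[e=f] ρ[y/z](R)) → 3
  ρ[z/y]((S ⋈[e=f] ρ[y/z](R))) → 3
  σ[e<=8](ρ[z/y]((S ⋈[e=f] ρ[y/z](R)))) → 3

|E| = 3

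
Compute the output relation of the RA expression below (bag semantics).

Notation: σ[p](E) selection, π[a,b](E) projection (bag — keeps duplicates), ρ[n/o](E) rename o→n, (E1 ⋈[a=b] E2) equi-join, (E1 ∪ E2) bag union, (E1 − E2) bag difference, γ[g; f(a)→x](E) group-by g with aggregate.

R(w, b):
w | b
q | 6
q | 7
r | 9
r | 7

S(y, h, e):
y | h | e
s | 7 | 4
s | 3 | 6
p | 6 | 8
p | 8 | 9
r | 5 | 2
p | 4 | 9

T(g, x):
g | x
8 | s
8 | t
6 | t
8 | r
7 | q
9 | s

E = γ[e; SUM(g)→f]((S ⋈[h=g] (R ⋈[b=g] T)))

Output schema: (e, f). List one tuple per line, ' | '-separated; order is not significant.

Stepwise |·|:
  S → 6
  R → 4
  T → 6
  (R ⋈[b=g] T) → 4
  (S ⋈[h=g] (R ⋈[b=g] T)) → 3
  γ[e; SUM(g)→f]((S ⋈[h=g] (R ⋈[b=g] T))) → 2

== RESULT ==
e | f
4 | 14
8 | 6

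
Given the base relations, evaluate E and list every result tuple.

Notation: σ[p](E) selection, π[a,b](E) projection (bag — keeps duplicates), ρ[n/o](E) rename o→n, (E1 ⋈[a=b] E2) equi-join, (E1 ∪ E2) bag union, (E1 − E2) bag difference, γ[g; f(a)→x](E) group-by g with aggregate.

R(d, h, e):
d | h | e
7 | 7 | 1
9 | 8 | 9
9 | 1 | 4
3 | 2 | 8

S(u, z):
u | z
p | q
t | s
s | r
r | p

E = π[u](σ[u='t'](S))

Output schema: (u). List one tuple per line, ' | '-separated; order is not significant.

Per-node cardinality:
  S → 4
  σ[u='t'](S) → 1
  π[u](σ[u='t'](S)) → 1

== RESULT ==
u
t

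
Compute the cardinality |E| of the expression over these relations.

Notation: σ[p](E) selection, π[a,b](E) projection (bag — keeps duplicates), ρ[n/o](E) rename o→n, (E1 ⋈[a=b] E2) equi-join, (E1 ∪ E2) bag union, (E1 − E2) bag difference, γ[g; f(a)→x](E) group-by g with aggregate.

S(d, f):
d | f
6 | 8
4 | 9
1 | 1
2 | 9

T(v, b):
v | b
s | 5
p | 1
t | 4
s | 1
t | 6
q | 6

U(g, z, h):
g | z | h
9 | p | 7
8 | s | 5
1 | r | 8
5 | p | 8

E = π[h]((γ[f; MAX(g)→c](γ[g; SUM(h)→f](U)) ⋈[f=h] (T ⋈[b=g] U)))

Subexpression sizes:
  U → 4
  γ[g; SUM(h)→f](U) → 4
  γ[f; MAX(g)→c](γ[g; SUM(h)→f](U)) → 3
  T → 6
  U → 4
  (T ⋈[b=g] U) → 3
  (γ[f; MAX(g)→c](γ[g; SUM(h)→f](U)) ⋈[f=h] (T ⋈[b=g] U)) → 3
  π[h]((γ[f; MAX(g)→c](γ[g; SUM(h)→f](U)) ⋈[f=h] (T ⋈[b=g] U))) → 3

|E| = 3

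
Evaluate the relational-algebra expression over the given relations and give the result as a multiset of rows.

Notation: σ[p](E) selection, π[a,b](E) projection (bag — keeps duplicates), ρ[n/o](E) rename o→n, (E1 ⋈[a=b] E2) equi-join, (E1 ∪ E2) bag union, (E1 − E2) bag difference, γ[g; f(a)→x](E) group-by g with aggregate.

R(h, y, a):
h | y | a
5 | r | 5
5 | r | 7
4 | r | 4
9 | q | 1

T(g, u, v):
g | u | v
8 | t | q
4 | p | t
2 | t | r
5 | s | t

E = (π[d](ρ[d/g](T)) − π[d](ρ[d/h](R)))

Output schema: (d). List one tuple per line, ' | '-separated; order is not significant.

Per-node cardinality:
  T → 4
  ρ[d/g](T) → 4
  π[d](ρ[d/g](T)) → 4
  R → 4
  ρ[d/h](R) → 4
  π[d](ρ[d/h](R)) → 4
  (π[d](ρ[d/g](T)) − π[d](ρ[d/h](R))) → 2

== RESULT ==
d
2
8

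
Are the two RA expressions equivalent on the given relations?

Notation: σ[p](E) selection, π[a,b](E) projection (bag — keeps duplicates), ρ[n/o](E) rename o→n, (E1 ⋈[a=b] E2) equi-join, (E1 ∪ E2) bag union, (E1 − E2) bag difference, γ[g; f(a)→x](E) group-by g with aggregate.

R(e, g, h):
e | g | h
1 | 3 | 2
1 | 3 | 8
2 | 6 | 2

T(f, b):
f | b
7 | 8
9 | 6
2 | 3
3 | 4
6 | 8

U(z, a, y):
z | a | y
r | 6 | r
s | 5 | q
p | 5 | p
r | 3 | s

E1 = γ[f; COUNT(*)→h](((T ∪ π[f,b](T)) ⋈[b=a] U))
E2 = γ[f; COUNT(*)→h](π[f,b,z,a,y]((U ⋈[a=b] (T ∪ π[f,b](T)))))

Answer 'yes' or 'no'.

E1 subexpression sizes:
  T → 5
  T → 5
  π[f,b](T) → 5
  (T ∪ π[f,b](T)) → 10
  U → 4
  ((T ∪ π[f,b](T)) ⋈[b=a] U) → 4
  γ[f; COUNT(*)→h](((T ∪ π[f,b](T)) ⋈[b=a] U)) → 2
E2 subexpression sizes:
  U → 4
  T → 5
  T → 5
  π[f,b](T) → 5
  (T ∪ π[f,b](T)) → 10
  (U ⋈[a=b] (T ∪ π[f,b](T))) → 4
  π[f,b,z,a,y]((U ⋈[a=b] (T ∪ π[f,b](T)))) → 4
  γ[f; COUNT(*)→h](π[f,b,z,a,y]((U ⋈[a=b] (T ∪ π[f,b](T))))) → 2

E1 and E2 produce the same multiset:
f | h
2 | 2
9 | 2

yes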